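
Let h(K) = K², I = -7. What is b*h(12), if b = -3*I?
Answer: 3024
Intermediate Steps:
b = 21 (b = -3*(-7) = 21)
b*h(12) = 21*12² = 21*144 = 3024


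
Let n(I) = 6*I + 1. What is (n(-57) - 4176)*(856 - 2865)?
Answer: 9074653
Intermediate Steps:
n(I) = 1 + 6*I
(n(-57) - 4176)*(856 - 2865) = ((1 + 6*(-57)) - 4176)*(856 - 2865) = ((1 - 342) - 4176)*(-2009) = (-341 - 4176)*(-2009) = -4517*(-2009) = 9074653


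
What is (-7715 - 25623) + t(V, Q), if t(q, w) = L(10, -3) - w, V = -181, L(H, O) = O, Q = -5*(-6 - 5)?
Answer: -33396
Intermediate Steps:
Q = 55 (Q = -5*(-11) = 55)
t(q, w) = -3 - w
(-7715 - 25623) + t(V, Q) = (-7715 - 25623) + (-3 - 1*55) = -33338 + (-3 - 55) = -33338 - 58 = -33396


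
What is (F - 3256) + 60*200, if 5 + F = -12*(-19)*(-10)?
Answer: 6459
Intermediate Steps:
F = -2285 (F = -5 - 12*(-19)*(-10) = -5 + 228*(-10) = -5 - 2280 = -2285)
(F - 3256) + 60*200 = (-2285 - 3256) + 60*200 = -5541 + 12000 = 6459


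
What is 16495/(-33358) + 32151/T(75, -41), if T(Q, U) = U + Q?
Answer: 267983057/283543 ≈ 945.12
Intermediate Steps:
T(Q, U) = Q + U
16495/(-33358) + 32151/T(75, -41) = 16495/(-33358) + 32151/(75 - 41) = 16495*(-1/33358) + 32151/34 = -16495/33358 + 32151*(1/34) = -16495/33358 + 32151/34 = 267983057/283543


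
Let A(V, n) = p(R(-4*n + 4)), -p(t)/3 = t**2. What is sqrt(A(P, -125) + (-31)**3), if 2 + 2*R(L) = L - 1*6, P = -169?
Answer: 31*I*sqrt(223) ≈ 462.93*I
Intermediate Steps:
R(L) = -4 + L/2 (R(L) = -1 + (L - 1*6)/2 = -1 + (L - 6)/2 = -1 + (-6 + L)/2 = -1 + (-3 + L/2) = -4 + L/2)
p(t) = -3*t**2
A(V, n) = -3*(-2 - 2*n)**2 (A(V, n) = -3*(-4 + (-4*n + 4)/2)**2 = -3*(-4 + (4 - 4*n)/2)**2 = -3*(-4 + (2 - 2*n))**2 = -3*(-2 - 2*n)**2)
sqrt(A(P, -125) + (-31)**3) = sqrt(-12*(1 - 125)**2 + (-31)**3) = sqrt(-12*(-124)**2 - 29791) = sqrt(-12*15376 - 29791) = sqrt(-184512 - 29791) = sqrt(-214303) = 31*I*sqrt(223)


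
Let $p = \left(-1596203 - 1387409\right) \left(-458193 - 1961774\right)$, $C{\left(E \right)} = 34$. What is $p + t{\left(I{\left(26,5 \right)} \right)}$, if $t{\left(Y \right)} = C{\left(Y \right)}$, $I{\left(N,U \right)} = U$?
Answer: $7220242580838$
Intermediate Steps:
$t{\left(Y \right)} = 34$
$p = 7220242580804$ ($p = \left(-2983612\right) \left(-2419967\right) = 7220242580804$)
$p + t{\left(I{\left(26,5 \right)} \right)} = 7220242580804 + 34 = 7220242580838$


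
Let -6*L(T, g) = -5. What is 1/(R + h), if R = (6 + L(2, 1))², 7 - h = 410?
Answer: -36/12827 ≈ -0.0028066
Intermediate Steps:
h = -403 (h = 7 - 1*410 = 7 - 410 = -403)
L(T, g) = ⅚ (L(T, g) = -⅙*(-5) = ⅚)
R = 1681/36 (R = (6 + ⅚)² = (41/6)² = 1681/36 ≈ 46.694)
1/(R + h) = 1/(1681/36 - 403) = 1/(-12827/36) = -36/12827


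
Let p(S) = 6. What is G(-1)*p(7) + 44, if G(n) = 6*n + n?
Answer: 2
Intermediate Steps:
G(n) = 7*n
G(-1)*p(7) + 44 = (7*(-1))*6 + 44 = -7*6 + 44 = -42 + 44 = 2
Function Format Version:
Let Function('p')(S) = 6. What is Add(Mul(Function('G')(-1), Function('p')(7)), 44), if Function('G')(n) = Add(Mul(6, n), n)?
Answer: 2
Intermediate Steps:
Function('G')(n) = Mul(7, n)
Add(Mul(Function('G')(-1), Function('p')(7)), 44) = Add(Mul(Mul(7, -1), 6), 44) = Add(Mul(-7, 6), 44) = Add(-42, 44) = 2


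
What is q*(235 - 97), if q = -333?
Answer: -45954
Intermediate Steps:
q*(235 - 97) = -333*(235 - 97) = -333*138 = -45954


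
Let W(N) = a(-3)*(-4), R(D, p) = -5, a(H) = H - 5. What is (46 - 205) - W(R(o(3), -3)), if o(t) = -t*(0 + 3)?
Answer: -191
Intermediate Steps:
a(H) = -5 + H
o(t) = -3*t (o(t) = -t*3 = -3*t)
W(N) = 32 (W(N) = (-5 - 3)*(-4) = -8*(-4) = 32)
(46 - 205) - W(R(o(3), -3)) = (46 - 205) - 1*32 = -159 - 32 = -191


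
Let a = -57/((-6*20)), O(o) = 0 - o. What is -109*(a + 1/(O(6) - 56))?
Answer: -62021/1240 ≈ -50.017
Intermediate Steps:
O(o) = -o
a = 19/40 (a = -57/(-120) = -57*(-1/120) = 19/40 ≈ 0.47500)
-109*(a + 1/(O(6) - 56)) = -109*(19/40 + 1/(-1*6 - 56)) = -109*(19/40 + 1/(-6 - 56)) = -109*(19/40 + 1/(-62)) = -109*(19/40 - 1/62) = -109*569/1240 = -62021/1240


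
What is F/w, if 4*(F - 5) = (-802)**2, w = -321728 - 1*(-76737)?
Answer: -160806/244991 ≈ -0.65637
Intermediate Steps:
w = -244991 (w = -321728 + 76737 = -244991)
F = 160806 (F = 5 + (1/4)*(-802)**2 = 5 + (1/4)*643204 = 5 + 160801 = 160806)
F/w = 160806/(-244991) = 160806*(-1/244991) = -160806/244991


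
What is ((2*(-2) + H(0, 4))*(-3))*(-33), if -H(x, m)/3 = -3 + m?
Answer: -693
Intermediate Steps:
H(x, m) = 9 - 3*m (H(x, m) = -3*(-3 + m) = 9 - 3*m)
((2*(-2) + H(0, 4))*(-3))*(-33) = ((2*(-2) + (9 - 3*4))*(-3))*(-33) = ((-4 + (9 - 12))*(-3))*(-33) = ((-4 - 3)*(-3))*(-33) = -7*(-3)*(-33) = 21*(-33) = -693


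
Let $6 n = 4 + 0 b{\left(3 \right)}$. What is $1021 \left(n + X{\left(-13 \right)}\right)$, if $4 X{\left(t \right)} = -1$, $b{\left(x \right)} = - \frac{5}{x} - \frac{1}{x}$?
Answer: $\frac{5105}{12} \approx 425.42$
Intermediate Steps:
$b{\left(x \right)} = - \frac{6}{x}$
$X{\left(t \right)} = - \frac{1}{4}$ ($X{\left(t \right)} = \frac{1}{4} \left(-1\right) = - \frac{1}{4}$)
$n = \frac{2}{3}$ ($n = \frac{4 + 0 \left(- \frac{6}{3}\right)}{6} = \frac{4 + 0 \left(\left(-6\right) \frac{1}{3}\right)}{6} = \frac{4 + 0 \left(-2\right)}{6} = \frac{4 + 0}{6} = \frac{1}{6} \cdot 4 = \frac{2}{3} \approx 0.66667$)
$1021 \left(n + X{\left(-13 \right)}\right) = 1021 \left(\frac{2}{3} - \frac{1}{4}\right) = 1021 \cdot \frac{5}{12} = \frac{5105}{12}$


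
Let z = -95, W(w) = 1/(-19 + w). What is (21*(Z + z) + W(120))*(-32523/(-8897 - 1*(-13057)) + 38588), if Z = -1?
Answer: -6535779121711/84032 ≈ -7.7777e+7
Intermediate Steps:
(21*(Z + z) + W(120))*(-32523/(-8897 - 1*(-13057)) + 38588) = (21*(-1 - 95) + 1/(-19 + 120))*(-32523/(-8897 - 1*(-13057)) + 38588) = (21*(-96) + 1/101)*(-32523/(-8897 + 13057) + 38588) = (-2016 + 1/101)*(-32523/4160 + 38588) = -203615*(-32523*1/4160 + 38588)/101 = -203615*(-32523/4160 + 38588)/101 = -203615/101*160493557/4160 = -6535779121711/84032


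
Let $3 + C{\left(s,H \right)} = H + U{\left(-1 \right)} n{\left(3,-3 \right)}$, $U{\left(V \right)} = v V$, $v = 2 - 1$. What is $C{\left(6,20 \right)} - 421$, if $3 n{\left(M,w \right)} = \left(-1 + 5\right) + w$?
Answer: $- \frac{1213}{3} \approx -404.33$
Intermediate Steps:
$v = 1$ ($v = 2 - 1 = 1$)
$n{\left(M,w \right)} = \frac{4}{3} + \frac{w}{3}$ ($n{\left(M,w \right)} = \frac{\left(-1 + 5\right) + w}{3} = \frac{4 + w}{3} = \frac{4}{3} + \frac{w}{3}$)
$U{\left(V \right)} = V$ ($U{\left(V \right)} = 1 V = V$)
$C{\left(s,H \right)} = - \frac{10}{3} + H$ ($C{\left(s,H \right)} = -3 - \left(\frac{4}{3} - 1 - H\right) = -3 + \left(H - \left(\frac{4}{3} - 1\right)\right) = -3 + \left(H - \frac{1}{3}\right) = -3 + \left(- \frac{1}{3} + H\right) = - \frac{10}{3} + H$)
$C{\left(6,20 \right)} - 421 = \left(- \frac{10}{3} + 20\right) - 421 = \frac{50}{3} - 421 = - \frac{1213}{3}$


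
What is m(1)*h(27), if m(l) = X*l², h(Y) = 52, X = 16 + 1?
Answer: 884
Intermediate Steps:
X = 17
m(l) = 17*l²
m(1)*h(27) = (17*1²)*52 = (17*1)*52 = 17*52 = 884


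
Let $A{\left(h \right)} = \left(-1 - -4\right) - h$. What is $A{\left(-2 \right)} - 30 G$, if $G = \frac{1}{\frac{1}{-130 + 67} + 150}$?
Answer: $\frac{45355}{9449} \approx 4.8$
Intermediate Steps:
$A{\left(h \right)} = 3 - h$ ($A{\left(h \right)} = \left(-1 + 4\right) - h = 3 - h$)
$G = \frac{63}{9449}$ ($G = \frac{1}{\frac{1}{-63} + 150} = \frac{1}{- \frac{1}{63} + 150} = \frac{1}{\frac{9449}{63}} = \frac{63}{9449} \approx 0.0066674$)
$A{\left(-2 \right)} - 30 G = \left(3 - -2\right) - \frac{1890}{9449} = \left(3 + 2\right) - \frac{1890}{9449} = 5 - \frac{1890}{9449} = \frac{45355}{9449}$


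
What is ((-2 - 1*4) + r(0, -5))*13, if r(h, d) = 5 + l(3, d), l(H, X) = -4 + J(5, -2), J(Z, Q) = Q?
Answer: -91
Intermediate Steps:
l(H, X) = -6 (l(H, X) = -4 - 2 = -6)
r(h, d) = -1 (r(h, d) = 5 - 6 = -1)
((-2 - 1*4) + r(0, -5))*13 = ((-2 - 1*4) - 1)*13 = ((-2 - 4) - 1)*13 = (-6 - 1)*13 = -7*13 = -91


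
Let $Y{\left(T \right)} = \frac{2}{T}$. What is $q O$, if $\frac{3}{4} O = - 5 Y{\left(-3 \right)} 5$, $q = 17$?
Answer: $\frac{3400}{9} \approx 377.78$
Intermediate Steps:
$O = \frac{200}{9}$ ($O = \frac{4 - 5 \frac{2}{-3} \cdot 5}{3} = \frac{4 - 5 \cdot 2 \left(- \frac{1}{3}\right) 5}{3} = \frac{4 \left(-5\right) \left(- \frac{2}{3}\right) 5}{3} = \frac{4 \cdot \frac{10}{3} \cdot 5}{3} = \frac{4}{3} \cdot \frac{50}{3} = \frac{200}{9} \approx 22.222$)
$q O = 17 \cdot \frac{200}{9} = \frac{3400}{9}$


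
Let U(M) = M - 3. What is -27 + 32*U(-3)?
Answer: -219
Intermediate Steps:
U(M) = -3 + M
-27 + 32*U(-3) = -27 + 32*(-3 - 3) = -27 + 32*(-6) = -27 - 192 = -219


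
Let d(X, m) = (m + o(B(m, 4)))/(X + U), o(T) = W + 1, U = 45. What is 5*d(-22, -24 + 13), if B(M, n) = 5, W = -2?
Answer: -60/23 ≈ -2.6087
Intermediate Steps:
o(T) = -1 (o(T) = -2 + 1 = -1)
d(X, m) = (-1 + m)/(45 + X) (d(X, m) = (m - 1)/(X + 45) = (-1 + m)/(45 + X))
5*d(-22, -24 + 13) = 5*((-1 + (-24 + 13))/(45 - 22)) = 5*((-1 - 11)/23) = 5*((1/23)*(-12)) = 5*(-12/23) = -60/23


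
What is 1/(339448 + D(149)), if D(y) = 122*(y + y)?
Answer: 1/375804 ≈ 2.6610e-6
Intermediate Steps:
D(y) = 244*y (D(y) = 122*(2*y) = 244*y)
1/(339448 + D(149)) = 1/(339448 + 244*149) = 1/(339448 + 36356) = 1/375804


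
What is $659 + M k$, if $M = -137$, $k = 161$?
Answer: $-21398$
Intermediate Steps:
$659 + M k = 659 - 22057 = -21398$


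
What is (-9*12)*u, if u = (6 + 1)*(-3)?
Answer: 2268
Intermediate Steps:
u = -21 (u = 7*(-3) = -21)
(-9*12)*u = -9*12*(-21) = -108*(-21) = 2268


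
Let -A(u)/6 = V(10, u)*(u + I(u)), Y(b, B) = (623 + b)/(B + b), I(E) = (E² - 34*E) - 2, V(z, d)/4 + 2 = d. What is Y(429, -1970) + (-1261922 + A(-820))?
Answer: 21262171717530/1541 ≈ 1.3798e+10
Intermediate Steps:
V(z, d) = -8 + 4*d
I(E) = -2 + E² - 34*E
Y(b, B) = (623 + b)/(B + b)
A(u) = -6*(-8 + 4*u)*(-2 + u² - 33*u) (A(u) = -6*(-8 + 4*u)*(u + (-2 + u² - 34*u)) = -6*(-8 + 4*u)*(-2 + u² - 33*u))
Y(429, -1970) + (-1261922 + A(-820)) = (623 + 429)/(-1970 + 429) + (-1261922 + 24*(-2 - 820)*(2 - 1*(-820)² + 33*(-820))) = 1052/(-1541) + (-1261922 + 24*(-822)*(2 - 1*672400 - 27060)) = -1/1541*1052 + (-1261922 + 24*(-822)*(2 - 672400 - 27060)) = -1052/1541 + (-1261922 + 24*(-822)*(-699458)) = -1052/1541 + (-1261922 + 13798907424) = -1052/1541 + 13797645502 = 21262171717530/1541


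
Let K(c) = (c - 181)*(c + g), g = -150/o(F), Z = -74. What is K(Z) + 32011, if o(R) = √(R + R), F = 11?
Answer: 50881 + 19125*√22/11 ≈ 59036.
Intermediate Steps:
o(R) = √2*√R (o(R) = √(2*R) = √2*√R)
g = -75*√22/11 (g = -150*√22/22 = -75*√22/11 ≈ -31.980)
K(c) = (-181 + c)*(c - 75*√22/11) (K(c) = (c - 181)*(c - 75*√22/11) = (-181 + c)*(c - 75*√22/11))
K(Z) + 32011 = ((-74)² - 181*(-74) + 13575*√22/11 - 75/11*(-74)*√22) + 32011 = (5476 + 13394 + 13575*√22/11 + 5550*√22/11) + 32011 = (18870 + 19125*√22/11) + 32011 = 50881 + 19125*√22/11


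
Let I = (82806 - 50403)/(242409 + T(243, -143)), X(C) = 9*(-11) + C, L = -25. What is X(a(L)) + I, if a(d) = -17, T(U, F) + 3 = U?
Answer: -9371627/80883 ≈ -115.87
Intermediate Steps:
T(U, F) = -3 + U
X(C) = -99 + C
I = 10801/80883 (I = (82806 - 50403)/(242409 + (-3 + 243)) = 32403/(242409 + 240) = 32403/242649 = 32403*(1/242649) = 10801/80883 ≈ 0.13354)
X(a(L)) + I = (-99 - 17) + 10801/80883 = -116 + 10801/80883 = -9371627/80883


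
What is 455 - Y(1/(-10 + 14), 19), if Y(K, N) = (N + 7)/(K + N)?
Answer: 34931/77 ≈ 453.65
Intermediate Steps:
Y(K, N) = (7 + N)/(K + N)
455 - Y(1/(-10 + 14), 19) = 455 - (7 + 19)/(1/(-10 + 14) + 19) = 455 - 26/(1/4 + 19) = 455 - 26/(¼ + 19) = 455 - 26/77/4 = 455 - 4*26/77 = 455 - 1*104/77 = 455 - 104/77 = 34931/77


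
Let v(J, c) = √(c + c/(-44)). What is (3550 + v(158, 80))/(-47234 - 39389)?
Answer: -3550/86623 - 2*√2365/952853 ≈ -0.041084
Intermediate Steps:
v(J, c) = √473*√c/22 (v(J, c) = √(c + c*(-1/44)) = √(c - c/44) = √(43*c/44) = √473*√c/22)
(3550 + v(158, 80))/(-47234 - 39389) = (3550 + √473*√80/22)/(-47234 - 39389) = (3550 + √473*(4*√5)/22)/(-86623) = (3550 + 2*√2365/11)*(-1/86623) = -3550/86623 - 2*√2365/952853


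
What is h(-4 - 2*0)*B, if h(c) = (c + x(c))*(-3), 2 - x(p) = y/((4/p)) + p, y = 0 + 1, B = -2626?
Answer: 23634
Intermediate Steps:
y = 1
x(p) = 2 - 5*p/4 (x(p) = 2 - (1/(4/p) + p) = 2 - (1*(p/4) + p) = 2 - (p/4 + p) = 2 - 5*p/4)
h(c) = -6 + 3*c/4 (h(c) = (c + (2 - 5*c/4))*(-3) = (2 - c/4)*(-3) = -6 + 3*c/4)
h(-4 - 2*0)*B = (-6 + 3*(-4 - 2*0)/4)*(-2626) = (-6 + 3*(-4 + 0)/4)*(-2626) = (-6 + (¾)*(-4))*(-2626) = (-6 - 3)*(-2626) = -9*(-2626) = 23634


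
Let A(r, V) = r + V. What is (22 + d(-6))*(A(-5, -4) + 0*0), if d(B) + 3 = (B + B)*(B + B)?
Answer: -1467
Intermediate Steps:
d(B) = -3 + 4*B**2 (d(B) = -3 + (B + B)*(B + B) = -3 + (2*B)*(2*B) = -3 + 4*B**2)
A(r, V) = V + r
(22 + d(-6))*(A(-5, -4) + 0*0) = (22 + (-3 + 4*(-6)**2))*((-4 - 5) + 0*0) = (22 + (-3 + 4*36))*(-9 + 0) = (22 + (-3 + 144))*(-9) = (22 + 141)*(-9) = 163*(-9) = -1467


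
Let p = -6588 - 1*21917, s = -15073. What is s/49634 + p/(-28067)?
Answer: 76289483/107159806 ≈ 0.71192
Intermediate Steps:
p = -28505 (p = -6588 - 21917 = -28505)
s/49634 + p/(-28067) = -15073/49634 - 28505/(-28067) = -15073*1/49634 - 28505*(-1/28067) = -15073/49634 + 28505/28067 = 76289483/107159806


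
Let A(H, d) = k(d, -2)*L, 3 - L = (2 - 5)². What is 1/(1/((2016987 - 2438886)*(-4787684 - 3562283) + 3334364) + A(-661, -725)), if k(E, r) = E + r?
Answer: 3522846061697/15366654521122315 ≈ 0.00022925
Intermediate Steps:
L = -6 (L = 3 - (2 - 5)² = 3 - 1*(-3)² = 3 - 1*9 = 3 - 9 = -6)
A(H, d) = 12 - 6*d (A(H, d) = (d - 2)*(-6) = (-2 + d)*(-6) = 12 - 6*d)
1/(1/((2016987 - 2438886)*(-4787684 - 3562283) + 3334364) + A(-661, -725)) = 1/(1/((2016987 - 2438886)*(-4787684 - 3562283) + 3334364) + (12 - 6*(-725))) = 1/(1/(-421899*(-8349967) + 3334364) + (12 + 4350)) = 1/(1/(3522842727333 + 3334364) + 4362) = 1/(1/3522846061697 + 4362) = 1/(15366654521122315/3522846061697) = 3522846061697/15366654521122315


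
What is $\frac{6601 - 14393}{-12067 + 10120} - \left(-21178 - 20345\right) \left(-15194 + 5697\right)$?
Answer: $- \frac{767787625865}{1947} \approx -3.9434 \cdot 10^{8}$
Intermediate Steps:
$\frac{6601 - 14393}{-12067 + 10120} - \left(-21178 - 20345\right) \left(-15194 + 5697\right) = - \frac{7792}{-1947} - \left(-41523\right) \left(-9497\right) = \left(-7792\right) \left(- \frac{1}{1947}\right) - 394343931 = \frac{7792}{1947} - 394343931 = - \frac{767787625865}{1947}$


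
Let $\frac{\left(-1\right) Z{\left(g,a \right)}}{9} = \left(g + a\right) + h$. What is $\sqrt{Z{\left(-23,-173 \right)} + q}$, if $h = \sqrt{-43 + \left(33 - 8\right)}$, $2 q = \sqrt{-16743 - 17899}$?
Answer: $\frac{\sqrt{7056 - 108 i \sqrt{2} + 2 i \sqrt{34642}}}{2} \approx 42.005 + 0.65323 i$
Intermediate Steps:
$q = \frac{i \sqrt{34642}}{2}$ ($q = \frac{\sqrt{-16743 - 17899}}{2} = \frac{\sqrt{-34642}}{2} = \frac{i \sqrt{34642}}{2} \approx 93.062 i$)
$h = 3 i \sqrt{2}$ ($h = \sqrt{-43 + \left(33 - 8\right)} = \sqrt{-43 + 25} = \sqrt{-18} = 3 i \sqrt{2} \approx 4.2426 i$)
$Z{\left(g,a \right)} = - 9 a - 9 g - 27 i \sqrt{2}$ ($Z{\left(g,a \right)} = - 9 \left(\left(g + a\right) + 3 i \sqrt{2}\right) = - 9 \left(\left(a + g\right) + 3 i \sqrt{2}\right) = - 9 \left(a + g + 3 i \sqrt{2}\right) = - 9 a - 9 g - 27 i \sqrt{2}$)
$\sqrt{Z{\left(-23,-173 \right)} + q} = \sqrt{\left(\left(-9\right) \left(-173\right) - -207 - 27 i \sqrt{2}\right) + \frac{i \sqrt{34642}}{2}} = \sqrt{\left(1557 + 207 - 27 i \sqrt{2}\right) + \frac{i \sqrt{34642}}{2}} = \sqrt{\left(1764 - 27 i \sqrt{2}\right) + \frac{i \sqrt{34642}}{2}} = \sqrt{1764 + \frac{i \sqrt{34642}}{2} - 27 i \sqrt{2}}$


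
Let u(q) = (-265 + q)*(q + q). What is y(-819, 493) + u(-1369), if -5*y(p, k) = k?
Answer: 22368967/5 ≈ 4.4738e+6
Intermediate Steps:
y(p, k) = -k/5
u(q) = 2*q*(-265 + q) (u(q) = (-265 + q)*(2*q) = 2*q*(-265 + q))
y(-819, 493) + u(-1369) = -1/5*493 + 2*(-1369)*(-265 - 1369) = -493/5 + 2*(-1369)*(-1634) = -493/5 + 4473892 = 22368967/5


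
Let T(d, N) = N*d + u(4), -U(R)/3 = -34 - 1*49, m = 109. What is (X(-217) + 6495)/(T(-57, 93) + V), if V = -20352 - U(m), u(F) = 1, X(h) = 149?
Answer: -6644/25901 ≈ -0.25652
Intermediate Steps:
U(R) = 249 (U(R) = -3*(-34 - 1*49) = -3*(-34 - 49) = -3*(-83) = 249)
V = -20601 (V = -20352 - 1*249 = -20352 - 249 = -20601)
T(d, N) = 1 + N*d (T(d, N) = N*d + 1 = 1 + N*d)
(X(-217) + 6495)/(T(-57, 93) + V) = (149 + 6495)/((1 + 93*(-57)) - 20601) = 6644/((1 - 5301) - 20601) = 6644/(-5300 - 20601) = 6644/(-25901) = 6644*(-1/25901) = -6644/25901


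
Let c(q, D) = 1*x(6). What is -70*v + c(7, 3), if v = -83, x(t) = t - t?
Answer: 5810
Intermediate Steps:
x(t) = 0
c(q, D) = 0 (c(q, D) = 1*0 = 0)
-70*v + c(7, 3) = -70*(-83) + 0 = 5810 + 0 = 5810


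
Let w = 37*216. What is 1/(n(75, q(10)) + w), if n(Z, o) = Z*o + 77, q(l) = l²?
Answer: 1/15569 ≈ 6.4230e-5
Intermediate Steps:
n(Z, o) = 77 + Z*o
w = 7992
1/(n(75, q(10)) + w) = 1/((77 + 75*10²) + 7992) = 1/((77 + 75*100) + 7992) = 1/((77 + 7500) + 7992) = 1/(7577 + 7992) = 1/15569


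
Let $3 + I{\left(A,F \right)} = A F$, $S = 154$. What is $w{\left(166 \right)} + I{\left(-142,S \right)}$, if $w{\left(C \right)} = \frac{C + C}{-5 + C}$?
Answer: $- \frac{3520899}{161} \approx -21869.0$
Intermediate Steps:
$w{\left(C \right)} = \frac{2 C}{-5 + C}$
$I{\left(A,F \right)} = -3 + A F$
$w{\left(166 \right)} + I{\left(-142,S \right)} = 2 \cdot 166 \frac{1}{-5 + 166} - 21871 = 2 \cdot 166 \cdot \frac{1}{161} - 21871 = \frac{332}{161} - 21871 = - \frac{3520899}{161}$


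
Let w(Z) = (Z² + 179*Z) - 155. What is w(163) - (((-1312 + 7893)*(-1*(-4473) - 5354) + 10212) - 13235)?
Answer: 5856475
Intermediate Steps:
w(Z) = -155 + Z² + 179*Z
w(163) - (((-1312 + 7893)*(-1*(-4473) - 5354) + 10212) - 13235) = (-155 + 163² + 179*163) - (((-1312 + 7893)*(-1*(-4473) - 5354) + 10212) - 13235) = (-155 + 26569 + 29177) - ((6581*(4473 - 5354) + 10212) - 13235) = 55591 - ((6581*(-881) + 10212) - 13235) = 55591 - ((-5797861 + 10212) - 13235) = 55591 - (-5787649 - 13235) = 55591 - 1*(-5800884) = 55591 + 5800884 = 5856475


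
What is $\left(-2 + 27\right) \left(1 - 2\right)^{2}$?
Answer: $25$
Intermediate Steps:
$\left(-2 + 27\right) \left(1 - 2\right)^{2} = 25 \left(-1\right)^{2} = 25 \cdot 1 = 25$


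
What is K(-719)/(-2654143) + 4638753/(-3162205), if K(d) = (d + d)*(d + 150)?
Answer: -14899299503189/8392944265315 ≈ -1.7752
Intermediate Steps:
K(d) = 2*d*(150 + d) (K(d) = (2*d)*(150 + d) = 2*d*(150 + d))
K(-719)/(-2654143) + 4638753/(-3162205) = (2*(-719)*(150 - 719))/(-2654143) + 4638753/(-3162205) = (2*(-719)*(-569))*(-1/2654143) + 4638753*(-1/3162205) = 818222*(-1/2654143) - 4638753/3162205 = -818222/2654143 - 4638753/3162205 = -14899299503189/8392944265315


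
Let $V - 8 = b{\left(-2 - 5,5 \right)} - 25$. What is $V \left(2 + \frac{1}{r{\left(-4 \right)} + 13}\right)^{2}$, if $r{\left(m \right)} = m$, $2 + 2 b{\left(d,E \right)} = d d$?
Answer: $\frac{4693}{162} \approx 28.969$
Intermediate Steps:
$b{\left(d,E \right)} = -1 + \frac{d^{2}}{2}$ ($b{\left(d,E \right)} = -1 + \frac{d d}{2} = -1 + \frac{d^{2}}{2}$)
$V = \frac{13}{2}$ ($V = 8 - \left(26 - \frac{\left(-2 - 5\right)^{2}}{2}\right) = 8 - \left(26 - \frac{49}{2}\right) = 8 + \left(\left(-1 + \frac{1}{2} \cdot 49\right) - 25\right) = 8 + \left(\left(-1 + \frac{49}{2}\right) - 25\right) = 8 + \left(\frac{47}{2} - 25\right) = 8 - \frac{3}{2} = \frac{13}{2} \approx 6.5$)
$V \left(2 + \frac{1}{r{\left(-4 \right)} + 13}\right)^{2} = \frac{13 \left(2 + \frac{1}{-4 + 13}\right)^{2}}{2} = \frac{13 \left(2 + \frac{1}{9}\right)^{2}}{2} = \frac{13 \left(\frac{19}{9}\right)^{2}}{2} = \frac{13}{2} \cdot \frac{361}{81} = \frac{4693}{162}$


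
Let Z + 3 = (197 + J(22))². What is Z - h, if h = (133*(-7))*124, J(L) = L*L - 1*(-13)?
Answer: 597077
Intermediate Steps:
J(L) = 13 + L² (J(L) = L² + 13 = 13 + L²)
h = -115444 (h = -931*124 = -115444)
Z = 481633 (Z = -3 + (197 + (13 + 22²))² = -3 + (197 + (13 + 484))² = -3 + (197 + 497)² = -3 + 694² = -3 + 481636 = 481633)
Z - h = 481633 - 1*(-115444) = 481633 + 115444 = 597077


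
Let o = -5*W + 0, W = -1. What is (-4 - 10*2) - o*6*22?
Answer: -684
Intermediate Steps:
o = 5 (o = -5*(-1) + 0 = 5 + 0 = 5)
(-4 - 10*2) - o*6*22 = (-4 - 10*2) - 5*6*22 = (-4 - 20) - 30*22 = -24 - 1*660 = -24 - 660 = -684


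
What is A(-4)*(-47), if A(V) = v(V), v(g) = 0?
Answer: 0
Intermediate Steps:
A(V) = 0
A(-4)*(-47) = 0*(-47) = 0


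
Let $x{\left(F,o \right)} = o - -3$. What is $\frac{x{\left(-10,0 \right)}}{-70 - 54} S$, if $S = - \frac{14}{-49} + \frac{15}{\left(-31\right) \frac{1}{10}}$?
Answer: $\frac{741}{6727} \approx 0.11015$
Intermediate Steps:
$x{\left(F,o \right)} = 3 + o$ ($x{\left(F,o \right)} = o + 3 = 3 + o$)
$S = - \frac{988}{217}$ ($S = \left(-14\right) \left(- \frac{1}{49}\right) + \frac{15}{\left(-31\right) \frac{1}{10}} = \frac{2}{7} + \frac{15}{- \frac{31}{10}} = \frac{2}{7} + 15 \left(- \frac{10}{31}\right) = \frac{2}{7} - \frac{150}{31} = - \frac{988}{217} \approx -4.553$)
$\frac{x{\left(-10,0 \right)}}{-70 - 54} S = \frac{3 + 0}{-70 - 54} \left(- \frac{988}{217}\right) = \frac{3}{-124} \left(- \frac{988}{217}\right) = 3 \left(- \frac{1}{124}\right) \left(- \frac{988}{217}\right) = \left(- \frac{3}{124}\right) \left(- \frac{988}{217}\right) = \frac{741}{6727}$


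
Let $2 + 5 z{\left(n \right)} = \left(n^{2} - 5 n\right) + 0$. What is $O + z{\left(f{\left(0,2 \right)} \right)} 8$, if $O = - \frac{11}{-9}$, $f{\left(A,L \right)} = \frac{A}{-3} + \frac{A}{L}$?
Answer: $- \frac{89}{45} \approx -1.9778$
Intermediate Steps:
$f{\left(A,L \right)} = - \frac{A}{3} + \frac{A}{L}$ ($f{\left(A,L \right)} = A \left(- \frac{1}{3}\right) + \frac{A}{L} = - \frac{A}{3} + \frac{A}{L}$)
$z{\left(n \right)} = - \frac{2}{5} - n + \frac{n^{2}}{5}$ ($z{\left(n \right)} = - \frac{2}{5} + \frac{\left(n^{2} - 5 n\right) + 0}{5} = - \frac{2}{5} + \frac{n^{2} - 5 n}{5} = - \frac{2}{5} + \left(- n + \frac{n^{2}}{5}\right) = - \frac{2}{5} - n + \frac{n^{2}}{5}$)
$O = \frac{11}{9}$ ($O = \left(-11\right) \left(- \frac{1}{9}\right) = \frac{11}{9} \approx 1.2222$)
$O + z{\left(f{\left(0,2 \right)} \right)} 8 = \frac{11}{9} + \left(- \frac{2}{5} - \left(\left(- \frac{1}{3}\right) 0 + \frac{0}{2}\right) + \frac{\left(\left(- \frac{1}{3}\right) 0 + \frac{0}{2}\right)^{2}}{5}\right) 8 = \frac{11}{9} + \left(- \frac{2}{5} - \left(0 + 0 \cdot \frac{1}{2}\right) + \frac{\left(0 + 0 \cdot \frac{1}{2}\right)^{2}}{5}\right) 8 = \frac{11}{9} + \left(- \frac{2}{5} - \left(0 + 0\right) + \frac{\left(0 + 0\right)^{2}}{5}\right) 8 = \frac{11}{9} + \left(- \frac{2}{5} - 0 + \frac{0^{2}}{5}\right) 8 = \frac{11}{9} + \left(- \frac{2}{5} + 0 + \frac{1}{5} \cdot 0\right) 8 = \frac{11}{9} + \left(- \frac{2}{5} + 0 + 0\right) 8 = \frac{11}{9} - \frac{16}{5} = - \frac{89}{45}$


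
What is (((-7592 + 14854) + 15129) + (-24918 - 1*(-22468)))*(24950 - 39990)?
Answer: -299912640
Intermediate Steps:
(((-7592 + 14854) + 15129) + (-24918 - 1*(-22468)))*(24950 - 39990) = ((7262 + 15129) + (-24918 + 22468))*(-15040) = (22391 - 2450)*(-15040) = 19941*(-15040) = -299912640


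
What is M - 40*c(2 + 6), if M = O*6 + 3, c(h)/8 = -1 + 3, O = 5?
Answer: -607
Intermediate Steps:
c(h) = 16 (c(h) = 8*(-1 + 3) = 8*2 = 16)
M = 33 (M = 5*6 + 3 = 30 + 3 = 33)
M - 40*c(2 + 6) = 33 - 40*16 = 33 - 640 = -607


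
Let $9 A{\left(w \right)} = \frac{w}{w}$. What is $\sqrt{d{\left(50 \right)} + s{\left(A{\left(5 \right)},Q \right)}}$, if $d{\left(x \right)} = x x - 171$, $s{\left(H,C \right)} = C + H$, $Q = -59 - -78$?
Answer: $\frac{\sqrt{21133}}{3} \approx 48.457$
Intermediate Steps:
$A{\left(w \right)} = \frac{1}{9}$ ($A{\left(w \right)} = \frac{w \frac{1}{w}}{9} = \frac{1}{9} \cdot 1 = \frac{1}{9}$)
$Q = 19$ ($Q = -59 + 78 = 19$)
$d{\left(x \right)} = -171 + x^{2}$ ($d{\left(x \right)} = x^{2} - 171 = -171 + x^{2}$)
$\sqrt{d{\left(50 \right)} + s{\left(A{\left(5 \right)},Q \right)}} = \sqrt{\left(-171 + 50^{2}\right) + \left(19 + \frac{1}{9}\right)} = \sqrt{\left(-171 + 2500\right) + \frac{172}{9}} = \sqrt{2329 + \frac{172}{9}} = \sqrt{\frac{21133}{9}} = \frac{\sqrt{21133}}{3}$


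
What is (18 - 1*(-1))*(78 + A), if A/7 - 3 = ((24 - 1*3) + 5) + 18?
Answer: 7733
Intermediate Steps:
A = 329 (A = 21 + 7*(((24 - 1*3) + 5) + 18) = 21 + 7*(((24 - 3) + 5) + 18) = 21 + 7*((21 + 5) + 18) = 21 + 7*(26 + 18) = 21 + 7*44 = 21 + 308 = 329)
(18 - 1*(-1))*(78 + A) = (18 - 1*(-1))*(78 + 329) = (18 + 1)*407 = 19*407 = 7733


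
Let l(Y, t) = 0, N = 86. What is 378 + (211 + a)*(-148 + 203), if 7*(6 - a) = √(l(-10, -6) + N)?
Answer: 12313 - 55*√86/7 ≈ 12240.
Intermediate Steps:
a = 6 - √86/7 (a = 6 - √(0 + 86)/7 = 6 - √86/7 ≈ 4.6752)
378 + (211 + a)*(-148 + 203) = 378 + (211 + (6 - √86/7))*(-148 + 203) = 378 + (217 - √86/7)*55 = 378 + (11935 - 55*√86/7) = 12313 - 55*√86/7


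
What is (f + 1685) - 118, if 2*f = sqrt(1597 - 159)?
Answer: 1567 + sqrt(1438)/2 ≈ 1586.0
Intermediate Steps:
f = sqrt(1438)/2 (f = sqrt(1597 - 159)/2 = sqrt(1438)/2 ≈ 18.960)
(f + 1685) - 118 = (sqrt(1438)/2 + 1685) - 118 = (1685 + sqrt(1438)/2) - 118 = 1567 + sqrt(1438)/2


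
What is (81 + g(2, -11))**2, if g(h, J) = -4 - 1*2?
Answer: 5625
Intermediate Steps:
g(h, J) = -6 (g(h, J) = -4 - 2 = -6)
(81 + g(2, -11))**2 = (81 - 6)**2 = 75**2 = 5625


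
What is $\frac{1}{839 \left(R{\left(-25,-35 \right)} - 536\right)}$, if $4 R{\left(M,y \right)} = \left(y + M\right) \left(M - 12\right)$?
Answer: $\frac{1}{15941} \approx 6.2731 \cdot 10^{-5}$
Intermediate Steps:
$R{\left(M,y \right)} = \frac{\left(-12 + M\right) \left(M + y\right)}{4}$ ($R{\left(M,y \right)} = \frac{\left(y + M\right) \left(M - 12\right)}{4} = \frac{\left(M + y\right) \left(-12 + M\right)}{4} = \frac{\left(-12 + M\right) \left(M + y\right)}{4}$)
$\frac{1}{839 \left(R{\left(-25,-35 \right)} - 536\right)} = \frac{1}{839 \left(\left(\left(-3\right) \left(-25\right) - -105 + \frac{\left(-25\right)^{2}}{4} + \frac{1}{4} \left(-25\right) \left(-35\right)\right) - 536\right)} = \frac{1}{839 \left(\left(75 + 105 + \frac{1}{4} \cdot 625 + \frac{875}{4}\right) - 536\right)} = \frac{1}{839 \left(\left(75 + 105 + \frac{625}{4} + \frac{875}{4}\right) - 536\right)} = \frac{1}{839 \left(555 - 536\right)} = \frac{1}{839 \cdot 19} = \frac{1}{15941}$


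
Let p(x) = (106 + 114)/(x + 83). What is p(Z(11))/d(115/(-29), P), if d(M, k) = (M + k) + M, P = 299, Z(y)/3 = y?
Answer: 55/8441 ≈ 0.0065158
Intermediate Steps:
Z(y) = 3*y
p(x) = 220/(83 + x)
d(M, k) = k + 2*M
p(Z(11))/d(115/(-29), P) = (220/(83 + 3*11))/(299 + 2*(115/(-29))) = (220/(83 + 33))/(299 + 2*(115*(-1/29))) = (220/116)/(299 + 2*(-115/29)) = (220*(1/116))/(299 - 230/29) = 55/(29*(8441/29)) = (55/29)*(29/8441) = 55/8441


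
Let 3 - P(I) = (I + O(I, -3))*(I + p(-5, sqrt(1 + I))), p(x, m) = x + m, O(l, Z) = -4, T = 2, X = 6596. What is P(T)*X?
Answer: -19788 + 13192*sqrt(3) ≈ 3061.2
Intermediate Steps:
p(x, m) = m + x
P(I) = 3 - (-4 + I)*(-5 + I + sqrt(1 + I)) (P(I) = 3 - (I - 4)*(I + (sqrt(1 + I) - 5)) = 3 - (-4 + I)*(I + (-5 + sqrt(1 + I))) = 3 - (-4 + I)*(-5 + I + sqrt(1 + I)))
P(T)*X = (-17 - 1*2**2 + 4*sqrt(1 + 2) + 9*2 - 1*2*sqrt(1 + 2))*6596 = (-17 - 1*4 + 4*sqrt(3) + 18 - 1*2*sqrt(3))*6596 = (-17 - 4 + 4*sqrt(3) + 18 - 2*sqrt(3))*6596 = (-3 + 2*sqrt(3))*6596 = -19788 + 13192*sqrt(3)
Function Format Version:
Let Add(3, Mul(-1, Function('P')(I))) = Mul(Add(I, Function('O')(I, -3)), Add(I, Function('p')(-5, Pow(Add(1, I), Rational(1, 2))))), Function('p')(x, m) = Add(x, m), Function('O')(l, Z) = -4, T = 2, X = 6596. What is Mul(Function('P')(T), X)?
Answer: Add(-19788, Mul(13192, Pow(3, Rational(1, 2)))) ≈ 3061.2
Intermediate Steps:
Function('p')(x, m) = Add(m, x)
Function('P')(I) = Add(3, Mul(-1, Add(-4, I), Add(-5, I, Pow(Add(1, I), Rational(1, 2))))) (Function('P')(I) = Add(3, Mul(-1, Mul(Add(I, -4), Add(I, Add(Pow(Add(1, I), Rational(1, 2)), -5))))) = Add(3, Mul(-1, Mul(Add(-4, I), Add(I, Add(-5, Pow(Add(1, I), Rational(1, 2))))))) = Add(3, Mul(-1, Mul(Add(-4, I), Add(-5, I, Pow(Add(1, I), Rational(1, 2)))))) = Add(3, Mul(-1, Add(-4, I), Add(-5, I, Pow(Add(1, I), Rational(1, 2))))))
Mul(Function('P')(T), X) = Mul(Add(-17, Mul(-1, Pow(2, 2)), Mul(4, Pow(Add(1, 2), Rational(1, 2))), Mul(9, 2), Mul(-1, 2, Pow(Add(1, 2), Rational(1, 2)))), 6596) = Mul(Add(-17, Mul(-1, 4), Mul(4, Pow(3, Rational(1, 2))), 18, Mul(-1, 2, Pow(3, Rational(1, 2)))), 6596) = Mul(Add(-17, -4, Mul(4, Pow(3, Rational(1, 2))), 18, Mul(-2, Pow(3, Rational(1, 2)))), 6596) = Mul(Add(-3, Mul(2, Pow(3, Rational(1, 2)))), 6596) = Add(-19788, Mul(13192, Pow(3, Rational(1, 2))))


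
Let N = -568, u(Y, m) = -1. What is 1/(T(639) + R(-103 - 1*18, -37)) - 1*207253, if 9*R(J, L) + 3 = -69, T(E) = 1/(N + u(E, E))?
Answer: -943623478/4553 ≈ -2.0725e+5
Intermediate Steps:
T(E) = -1/569 (T(E) = 1/(-568 - 1) = 1/(-569) = -1/569)
R(J, L) = -8 (R(J, L) = -⅓ + (⅑)*(-69) = -⅓ - 23/3 = -8)
1/(T(639) + R(-103 - 1*18, -37)) - 1*207253 = 1/(-1/569 - 8) - 1*207253 = 1/(-4553/569) - 207253 = -569/4553 - 207253 = -943623478/4553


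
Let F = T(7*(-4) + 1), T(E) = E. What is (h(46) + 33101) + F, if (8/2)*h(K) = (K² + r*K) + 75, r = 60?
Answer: 137247/4 ≈ 34312.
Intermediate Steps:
F = -27 (F = 7*(-4) + 1 = -28 + 1 = -27)
h(K) = 75/4 + 15*K + K²/4 (h(K) = ((K² + 60*K) + 75)/4 = (75 + K² + 60*K)/4 = 75/4 + 15*K + K²/4)
(h(46) + 33101) + F = ((75/4 + 15*46 + (¼)*46²) + 33101) - 27 = ((75/4 + 690 + (¼)*2116) + 33101) - 27 = ((75/4 + 690 + 529) + 33101) - 27 = (4951/4 + 33101) - 27 = 137355/4 - 27 = 137247/4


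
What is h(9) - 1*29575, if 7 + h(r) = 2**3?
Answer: -29574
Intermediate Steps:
h(r) = 1 (h(r) = -7 + 2**3 = -7 + 8 = 1)
h(9) - 1*29575 = 1 - 1*29575 = 1 - 29575 = -29574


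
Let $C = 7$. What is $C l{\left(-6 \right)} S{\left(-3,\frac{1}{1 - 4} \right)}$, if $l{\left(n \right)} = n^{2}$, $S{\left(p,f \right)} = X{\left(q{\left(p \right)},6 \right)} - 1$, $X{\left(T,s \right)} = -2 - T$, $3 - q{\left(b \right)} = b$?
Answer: $-2268$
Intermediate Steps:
$q{\left(b \right)} = 3 - b$
$S{\left(p,f \right)} = -6 + p$ ($S{\left(p,f \right)} = \left(-2 - \left(3 - p\right)\right) - 1 = \left(-2 + \left(-3 + p\right)\right) - 1 = \left(-5 + p\right) - 1 = -6 + p$)
$C l{\left(-6 \right)} S{\left(-3,\frac{1}{1 - 4} \right)} = 7 \left(-6\right)^{2} \left(-6 - 3\right) = 7 \cdot 36 \left(-9\right) = 252 \left(-9\right) = -2268$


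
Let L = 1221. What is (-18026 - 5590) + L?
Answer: -22395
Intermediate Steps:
(-18026 - 5590) + L = (-18026 - 5590) + 1221 = -23616 + 1221 = -22395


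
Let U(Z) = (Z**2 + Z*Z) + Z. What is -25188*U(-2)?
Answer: -151128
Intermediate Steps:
U(Z) = Z + 2*Z**2 (U(Z) = (Z**2 + Z**2) + Z = 2*Z**2 + Z = Z + 2*Z**2)
-25188*U(-2) = -(-50376)*(1 + 2*(-2)) = -(-50376)*(1 - 4) = -(-50376)*(-3) = -25188*6 = -151128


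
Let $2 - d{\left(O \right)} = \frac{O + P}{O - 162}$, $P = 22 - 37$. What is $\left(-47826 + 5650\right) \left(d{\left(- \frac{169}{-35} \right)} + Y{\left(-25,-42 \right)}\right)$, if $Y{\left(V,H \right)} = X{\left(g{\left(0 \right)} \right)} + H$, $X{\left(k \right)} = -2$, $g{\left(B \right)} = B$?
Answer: $\frac{9759442048}{5501} \approx 1.7741 \cdot 10^{6}$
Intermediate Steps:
$P = -15$ ($P = 22 - 37 = -15$)
$d{\left(O \right)} = 2 - \frac{-15 + O}{-162 + O}$ ($d{\left(O \right)} = 2 - \frac{O - 15}{O - 162} = 2 - \frac{-15 + O}{-162 + O}$)
$Y{\left(V,H \right)} = -2 + H$
$\left(-47826 + 5650\right) \left(d{\left(- \frac{169}{-35} \right)} + Y{\left(-25,-42 \right)}\right) = \left(-47826 + 5650\right) \left(\frac{-309 - \frac{169}{-35}}{-162 - \frac{169}{-35}} - 44\right) = - 42176 \left(\frac{-309 - - \frac{169}{35}}{-162 - - \frac{169}{35}} - 44\right) = - 42176 \left(\frac{-309 + \frac{169}{35}}{-162 + \frac{169}{35}} - 44\right) = - 42176 \left(\frac{1}{- \frac{5501}{35}} \left(- \frac{10646}{35}\right) - 44\right) = - 42176 \left(\left(- \frac{35}{5501}\right) \left(- \frac{10646}{35}\right) - 44\right) = - 42176 \left(\frac{10646}{5501} - 44\right) = \left(-42176\right) \left(- \frac{231398}{5501}\right) = \frac{9759442048}{5501}$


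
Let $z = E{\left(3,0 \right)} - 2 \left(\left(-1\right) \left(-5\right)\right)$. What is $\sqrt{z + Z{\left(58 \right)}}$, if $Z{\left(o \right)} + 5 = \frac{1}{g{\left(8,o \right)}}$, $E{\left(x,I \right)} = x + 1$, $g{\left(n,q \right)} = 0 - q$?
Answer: $\frac{3 i \sqrt{4118}}{58} \approx 3.3192 i$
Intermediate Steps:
$g{\left(n,q \right)} = - q$
$E{\left(x,I \right)} = 1 + x$
$Z{\left(o \right)} = -5 - \frac{1}{o}$ ($Z{\left(o \right)} = -5 + \frac{1}{\left(-1\right) o} = -5 - \frac{1}{o}$)
$z = -6$ ($z = \left(1 + 3\right) - 2 \left(\left(-1\right) \left(-5\right)\right) = 4 - 10 = -6$)
$\sqrt{z + Z{\left(58 \right)}} = \sqrt{-6 - \frac{291}{58}} = \sqrt{- \frac{639}{58}} = \frac{3 i \sqrt{4118}}{58}$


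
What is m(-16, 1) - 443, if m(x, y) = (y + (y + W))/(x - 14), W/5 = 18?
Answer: -6691/15 ≈ -446.07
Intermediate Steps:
W = 90 (W = 5*18 = 90)
m(x, y) = (90 + 2*y)/(-14 + x) (m(x, y) = (y + (y + 90))/(x - 14) = (y + (90 + y))/(-14 + x) = (90 + 2*y)/(-14 + x))
m(-16, 1) - 443 = 2*(45 + 1)/(-14 - 16) - 443 = 2*46/(-30) - 443 = 2*(-1/30)*46 - 443 = -46/15 - 443 = -6691/15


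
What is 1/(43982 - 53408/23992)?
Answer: 2999/131895342 ≈ 2.2738e-5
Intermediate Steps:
1/(43982 - 53408/23992) = 1/(43982 - 53408*1/23992) = 1/(43982 - 6676/2999) = 1/(131895342/2999) = 2999/131895342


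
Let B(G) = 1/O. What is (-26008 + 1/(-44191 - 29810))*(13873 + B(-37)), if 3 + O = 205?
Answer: -5393447503667123/14948202 ≈ -3.6081e+8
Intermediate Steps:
O = 202 (O = -3 + 205 = 202)
B(G) = 1/202
(-26008 + 1/(-44191 - 29810))*(13873 + B(-37)) = (-26008 + 1/(-44191 - 29810))*(13873 + 1/202) = (-26008 + 1/(-74001))*(2802347/202) = (-26008 - 1/74001)*(2802347/202) = -1924618009/74001*2802347/202 = -5393447503667123/14948202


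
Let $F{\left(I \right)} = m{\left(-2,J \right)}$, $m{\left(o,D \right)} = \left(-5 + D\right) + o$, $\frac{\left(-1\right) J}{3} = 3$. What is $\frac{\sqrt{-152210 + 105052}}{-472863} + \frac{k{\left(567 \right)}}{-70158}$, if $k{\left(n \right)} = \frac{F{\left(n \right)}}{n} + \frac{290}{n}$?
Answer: $- \frac{137}{19889793} - \frac{i \sqrt{47158}}{472863} \approx -6.888 \cdot 10^{-6} - 0.00045924 i$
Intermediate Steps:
$J = -9$ ($J = \left(-3\right) 3 = -9$)
$m{\left(o,D \right)} = -5 + D + o$
$F{\left(I \right)} = -16$ ($F{\left(I \right)} = -5 - 9 - 2 = -16$)
$k{\left(n \right)} = \frac{274}{n}$ ($k{\left(n \right)} = - \frac{16}{n} + \frac{290}{n} = \frac{274}{n}$)
$\frac{\sqrt{-152210 + 105052}}{-472863} + \frac{k{\left(567 \right)}}{-70158} = \frac{\sqrt{-152210 + 105052}}{-472863} + \frac{274 \cdot \frac{1}{567}}{-70158} = \sqrt{-47158} \left(- \frac{1}{472863}\right) + 274 \cdot \frac{1}{567} \left(- \frac{1}{70158}\right) = i \sqrt{47158} \left(- \frac{1}{472863}\right) + \frac{274}{567} \left(- \frac{1}{70158}\right) = - \frac{i \sqrt{47158}}{472863} - \frac{137}{19889793} = - \frac{137}{19889793} - \frac{i \sqrt{47158}}{472863}$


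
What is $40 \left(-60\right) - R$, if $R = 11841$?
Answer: $-14241$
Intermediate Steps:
$40 \left(-60\right) - R = 40 \left(-60\right) - 11841 = -2400 - 11841 = -14241$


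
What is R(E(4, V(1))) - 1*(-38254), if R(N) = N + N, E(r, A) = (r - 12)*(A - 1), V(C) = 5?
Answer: 38190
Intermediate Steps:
E(r, A) = (-1 + A)*(-12 + r) (E(r, A) = (-12 + r)*(-1 + A) = (-1 + A)*(-12 + r))
R(N) = 2*N
R(E(4, V(1))) - 1*(-38254) = 2*(12 - 1*4 - 12*5 + 5*4) - 1*(-38254) = 2*(12 - 4 - 60 + 20) + 38254 = 2*(-32) + 38254 = -64 + 38254 = 38190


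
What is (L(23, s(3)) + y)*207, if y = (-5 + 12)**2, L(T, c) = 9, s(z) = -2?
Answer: 12006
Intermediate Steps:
y = 49 (y = 7**2 = 49)
(L(23, s(3)) + y)*207 = (9 + 49)*207 = 58*207 = 12006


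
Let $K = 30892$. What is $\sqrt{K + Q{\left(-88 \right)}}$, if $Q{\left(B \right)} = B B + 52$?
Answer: $4 \sqrt{2418} \approx 196.69$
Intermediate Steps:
$Q{\left(B \right)} = 52 + B^{2}$ ($Q{\left(B \right)} = B^{2} + 52 = 52 + B^{2}$)
$\sqrt{K + Q{\left(-88 \right)}} = \sqrt{30892 + \left(52 + \left(-88\right)^{2}\right)} = \sqrt{30892 + \left(52 + 7744\right)} = \sqrt{30892 + 7796} = \sqrt{38688} = 4 \sqrt{2418}$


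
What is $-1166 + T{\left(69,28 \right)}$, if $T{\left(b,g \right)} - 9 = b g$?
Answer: $775$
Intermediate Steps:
$T{\left(b,g \right)} = 9 + b g$
$-1166 + T{\left(69,28 \right)} = -1166 + \left(9 + 69 \cdot 28\right) = -1166 + \left(9 + 1932\right) = -1166 + 1941 = 775$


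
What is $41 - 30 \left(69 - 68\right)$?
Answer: $11$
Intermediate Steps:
$41 - 30 \left(69 - 68\right) = 41 - 30 = 11$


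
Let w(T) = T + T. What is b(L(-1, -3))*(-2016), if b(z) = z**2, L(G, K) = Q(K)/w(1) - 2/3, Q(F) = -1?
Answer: -2744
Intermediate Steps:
w(T) = 2*T
L(G, K) = -7/6 (L(G, K) = -1/(2*1) - 2/3 = -1/2 - 2*1/3 = -1*1/2 - 2/3 = -1/2 - 2/3 = -7/6)
b(L(-1, -3))*(-2016) = (-7/6)**2*(-2016) = (49/36)*(-2016) = -2744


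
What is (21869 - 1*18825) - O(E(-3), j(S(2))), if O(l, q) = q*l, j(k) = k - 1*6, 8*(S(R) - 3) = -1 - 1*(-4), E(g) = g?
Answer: 24289/8 ≈ 3036.1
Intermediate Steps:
S(R) = 27/8 (S(R) = 3 + (-1 - 1*(-4))/8 = 3 + (-1 + 4)/8 = 3 + (⅛)*3 = 3 + 3/8 = 27/8)
j(k) = -6 + k (j(k) = k - 6 = -6 + k)
O(l, q) = l*q
(21869 - 1*18825) - O(E(-3), j(S(2))) = (21869 - 1*18825) - (-3)*(-6 + 27/8) = (21869 - 18825) - (-3)*(-21)/8 = 3044 - 1*63/8 = 3044 - 63/8 = 24289/8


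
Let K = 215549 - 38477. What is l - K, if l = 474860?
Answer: 297788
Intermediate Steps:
K = 177072
l - K = 474860 - 1*177072 = 474860 - 177072 = 297788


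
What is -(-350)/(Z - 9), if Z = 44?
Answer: 10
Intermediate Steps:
-(-350)/(Z - 9) = -(-350)/(44 - 9) = -(-350)/35 = -1*(-10) = 10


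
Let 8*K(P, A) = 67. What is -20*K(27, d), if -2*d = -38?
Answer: -335/2 ≈ -167.50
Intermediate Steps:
d = 19 (d = -½*(-38) = 19)
K(P, A) = 67/8 (K(P, A) = (⅛)*67 = 67/8)
-20*K(27, d) = -20*67/8 = -335/2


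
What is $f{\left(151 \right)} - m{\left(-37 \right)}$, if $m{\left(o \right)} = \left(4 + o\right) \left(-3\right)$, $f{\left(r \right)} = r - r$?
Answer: $-99$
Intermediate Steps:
$f{\left(r \right)} = 0$
$m{\left(o \right)} = -12 - 3 o$
$f{\left(151 \right)} - m{\left(-37 \right)} = 0 - \left(-12 - -111\right) = 0 - \left(-12 + 111\right) = 0 - 99 = -99$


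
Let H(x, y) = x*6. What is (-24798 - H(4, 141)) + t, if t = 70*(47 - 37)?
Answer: -24122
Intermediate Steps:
H(x, y) = 6*x
t = 700 (t = 70*10 = 700)
(-24798 - H(4, 141)) + t = (-24798 - 6*4) + 700 = (-24798 - 1*24) + 700 = (-24798 - 24) + 700 = -24822 + 700 = -24122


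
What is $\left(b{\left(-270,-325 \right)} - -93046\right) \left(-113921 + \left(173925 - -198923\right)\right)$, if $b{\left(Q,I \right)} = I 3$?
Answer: $23839667817$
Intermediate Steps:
$b{\left(Q,I \right)} = 3 I$
$\left(b{\left(-270,-325 \right)} - -93046\right) \left(-113921 + \left(173925 - -198923\right)\right) = \left(3 \left(-325\right) - -93046\right) \left(-113921 + \left(173925 - -198923\right)\right) = \left(-975 + \left(-1832 + 94878\right)\right) \left(-113921 + \left(173925 + 198923\right)\right) = \left(-975 + 93046\right) \left(-113921 + 372848\right) = 92071 \cdot 258927 = 23839667817$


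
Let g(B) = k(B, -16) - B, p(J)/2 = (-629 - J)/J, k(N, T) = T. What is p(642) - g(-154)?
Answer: -45569/321 ≈ -141.96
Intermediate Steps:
p(J) = 2*(-629 - J)/J (p(J) = 2*((-629 - J)/J) = 2*(-629 - J)/J)
g(B) = -16 - B
p(642) - g(-154) = (-2 - 1258/642) - (-16 - 1*(-154)) = (-2 - 1258*1/642) - (-16 + 154) = (-2 - 629/321) - 1*138 = -1271/321 - 138 = -45569/321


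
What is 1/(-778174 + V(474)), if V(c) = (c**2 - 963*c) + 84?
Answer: -1/1009876 ≈ -9.9022e-7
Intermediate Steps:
V(c) = 84 + c**2 - 963*c
1/(-778174 + V(474)) = 1/(-778174 + (84 + 474**2 - 963*474)) = 1/(-778174 + (84 + 224676 - 456462)) = 1/(-778174 - 231702) = 1/(-1009876) = -1/1009876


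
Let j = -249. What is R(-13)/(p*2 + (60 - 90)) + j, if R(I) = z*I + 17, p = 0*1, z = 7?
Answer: -3698/15 ≈ -246.53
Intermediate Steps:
p = 0
R(I) = 17 + 7*I (R(I) = 7*I + 17 = 17 + 7*I)
R(-13)/(p*2 + (60 - 90)) + j = (17 + 7*(-13))/(0*2 + (60 - 90)) - 249 = (17 - 91)/(0 - 30) - 249 = -74/(-30) - 249 = -74*(-1/30) - 249 = 37/15 - 249 = -3698/15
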